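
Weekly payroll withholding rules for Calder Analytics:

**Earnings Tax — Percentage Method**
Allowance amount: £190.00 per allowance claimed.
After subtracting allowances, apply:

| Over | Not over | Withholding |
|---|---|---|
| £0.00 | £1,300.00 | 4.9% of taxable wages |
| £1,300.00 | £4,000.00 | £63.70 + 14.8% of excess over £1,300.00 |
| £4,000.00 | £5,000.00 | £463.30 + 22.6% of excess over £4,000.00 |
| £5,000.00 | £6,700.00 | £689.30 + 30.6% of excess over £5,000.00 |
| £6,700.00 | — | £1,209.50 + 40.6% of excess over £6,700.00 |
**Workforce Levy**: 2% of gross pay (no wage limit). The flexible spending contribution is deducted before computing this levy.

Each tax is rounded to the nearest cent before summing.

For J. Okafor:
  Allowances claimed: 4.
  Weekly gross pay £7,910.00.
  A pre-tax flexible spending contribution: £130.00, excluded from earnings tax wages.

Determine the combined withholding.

£1,495.02

Earnings Tax: taxable = £7,910.00 − £130.00 − 4×£190.00 = £7,020.00
  £1,209.50 + 40.6% × (£7,020.00 − £6,700.00) = £1,209.50 + 40.6% × £320.00 = £1,339.42
Workforce Levy: 2% × £7,780.00 = £155.60
Total: £1,339.42 + £155.60 = £1,495.02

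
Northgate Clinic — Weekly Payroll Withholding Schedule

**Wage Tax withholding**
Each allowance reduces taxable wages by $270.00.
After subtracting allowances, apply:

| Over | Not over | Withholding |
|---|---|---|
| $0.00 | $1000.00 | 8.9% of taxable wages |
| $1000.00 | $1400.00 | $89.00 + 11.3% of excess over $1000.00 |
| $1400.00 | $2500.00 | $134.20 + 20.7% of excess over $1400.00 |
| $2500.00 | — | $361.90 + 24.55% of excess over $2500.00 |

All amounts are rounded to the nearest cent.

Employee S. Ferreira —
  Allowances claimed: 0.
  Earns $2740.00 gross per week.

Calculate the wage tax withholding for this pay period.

Wage Tax: taxable = $2740.00
  $361.90 + 24.55% × ($2740.00 − $2500.00) = $361.90 + 24.55% × $240.00 = $420.82

$420.82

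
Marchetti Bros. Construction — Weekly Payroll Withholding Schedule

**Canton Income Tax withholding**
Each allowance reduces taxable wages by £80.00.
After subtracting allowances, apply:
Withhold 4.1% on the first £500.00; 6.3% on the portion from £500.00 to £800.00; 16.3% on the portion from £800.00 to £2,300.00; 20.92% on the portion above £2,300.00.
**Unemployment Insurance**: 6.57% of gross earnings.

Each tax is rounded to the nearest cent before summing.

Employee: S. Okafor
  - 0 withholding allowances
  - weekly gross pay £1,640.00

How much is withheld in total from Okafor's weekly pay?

Canton Income Tax: taxable = £1,640.00
  £39.40 + 16.3% × (£1,640.00 − £800.00) = £39.40 + 16.3% × £840.00 = £176.32
Unemployment Insurance: 6.57% × £1,640.00 = £107.75
Total: £176.32 + £107.75 = £284.07

£284.07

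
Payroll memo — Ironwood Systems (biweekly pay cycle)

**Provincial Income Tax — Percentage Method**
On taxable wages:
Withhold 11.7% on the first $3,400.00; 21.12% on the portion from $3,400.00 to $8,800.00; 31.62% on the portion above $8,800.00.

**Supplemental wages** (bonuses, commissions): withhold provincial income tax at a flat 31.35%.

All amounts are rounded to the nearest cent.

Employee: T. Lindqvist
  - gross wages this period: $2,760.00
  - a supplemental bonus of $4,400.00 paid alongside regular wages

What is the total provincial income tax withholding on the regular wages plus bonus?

$1,702.32

Provincial Income Tax: taxable = $2,760.00
  11.7% × $2,760.00 = $322.92
Supplemental (31.35% flat on bonus): 31.35% × $4,400.00 = $1,379.40
Total provincial income tax: $322.92 + $1,379.40 = $1,702.32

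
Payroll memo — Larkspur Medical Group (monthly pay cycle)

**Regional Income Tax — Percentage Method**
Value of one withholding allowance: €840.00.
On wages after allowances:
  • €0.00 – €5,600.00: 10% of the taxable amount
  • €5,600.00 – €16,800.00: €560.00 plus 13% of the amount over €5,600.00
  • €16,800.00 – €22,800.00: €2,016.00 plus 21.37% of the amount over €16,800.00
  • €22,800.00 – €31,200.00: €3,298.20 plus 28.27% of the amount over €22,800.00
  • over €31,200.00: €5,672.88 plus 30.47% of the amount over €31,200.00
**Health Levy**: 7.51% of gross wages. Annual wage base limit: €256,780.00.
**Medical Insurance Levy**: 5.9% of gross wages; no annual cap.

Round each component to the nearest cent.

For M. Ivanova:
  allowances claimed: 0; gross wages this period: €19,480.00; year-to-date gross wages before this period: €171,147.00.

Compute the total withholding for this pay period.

Regional Income Tax: taxable = €19,480.00
  €2,016.00 + 21.37% × (€19,480.00 − €16,800.00) = €2,016.00 + 21.37% × €2,680.00 = €2,588.72
Health Levy: 7.51% × €19,480.00 = €1,462.95
Medical Insurance Levy: 5.9% × €19,480.00 = €1,149.32
Total: €2,588.72 + €1,462.95 + €1,149.32 = €5,200.99

€5,200.99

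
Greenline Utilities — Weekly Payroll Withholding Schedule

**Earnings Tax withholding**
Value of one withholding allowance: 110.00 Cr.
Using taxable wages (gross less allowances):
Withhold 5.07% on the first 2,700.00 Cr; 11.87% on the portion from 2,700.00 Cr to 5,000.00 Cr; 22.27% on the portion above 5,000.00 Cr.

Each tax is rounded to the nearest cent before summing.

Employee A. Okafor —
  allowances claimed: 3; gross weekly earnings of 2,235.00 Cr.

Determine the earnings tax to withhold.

96.58 Cr

Earnings Tax: taxable = 2,235.00 Cr − 3×110.00 Cr = 1,905.00 Cr
  5.07% × 1,905.00 Cr = 96.58 Cr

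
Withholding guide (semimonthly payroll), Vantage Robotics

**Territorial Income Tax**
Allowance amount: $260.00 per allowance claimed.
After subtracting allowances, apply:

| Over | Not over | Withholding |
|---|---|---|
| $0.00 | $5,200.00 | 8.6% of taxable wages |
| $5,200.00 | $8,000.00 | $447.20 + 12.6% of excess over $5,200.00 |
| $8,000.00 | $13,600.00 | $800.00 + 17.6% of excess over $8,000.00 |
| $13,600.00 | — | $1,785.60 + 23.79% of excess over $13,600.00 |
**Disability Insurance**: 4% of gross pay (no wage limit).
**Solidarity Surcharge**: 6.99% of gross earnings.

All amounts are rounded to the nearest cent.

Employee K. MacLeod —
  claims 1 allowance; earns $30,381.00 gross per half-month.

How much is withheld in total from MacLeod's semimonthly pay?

$9,054.82

Territorial Income Tax: taxable = $30,381.00 − 1×$260.00 = $30,121.00
  $1,785.60 + 23.79% × ($30,121.00 − $13,600.00) = $1,785.60 + 23.79% × $16,521.00 = $5,715.95
Disability Insurance: 4% × $30,381.00 = $1,215.24
Solidarity Surcharge: 6.99% × $30,381.00 = $2,123.63
Total: $5,715.95 + $1,215.24 + $2,123.63 = $9,054.82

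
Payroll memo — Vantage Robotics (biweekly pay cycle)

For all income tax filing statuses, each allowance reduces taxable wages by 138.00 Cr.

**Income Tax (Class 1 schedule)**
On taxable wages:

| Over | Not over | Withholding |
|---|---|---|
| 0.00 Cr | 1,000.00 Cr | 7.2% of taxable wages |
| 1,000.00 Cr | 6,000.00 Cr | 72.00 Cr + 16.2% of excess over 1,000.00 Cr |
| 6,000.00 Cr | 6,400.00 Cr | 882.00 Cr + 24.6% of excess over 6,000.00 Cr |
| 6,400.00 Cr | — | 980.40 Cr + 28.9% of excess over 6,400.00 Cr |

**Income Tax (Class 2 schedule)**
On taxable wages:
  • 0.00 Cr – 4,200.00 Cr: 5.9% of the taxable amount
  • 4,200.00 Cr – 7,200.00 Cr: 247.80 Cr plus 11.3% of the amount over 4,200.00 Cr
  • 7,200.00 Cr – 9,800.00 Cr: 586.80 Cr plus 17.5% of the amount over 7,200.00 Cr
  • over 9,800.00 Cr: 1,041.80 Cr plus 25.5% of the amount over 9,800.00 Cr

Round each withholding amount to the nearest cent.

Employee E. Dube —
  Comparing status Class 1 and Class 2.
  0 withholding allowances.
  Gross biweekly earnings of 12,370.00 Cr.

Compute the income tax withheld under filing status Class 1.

2,705.73 Cr

Income Tax (Class 1): taxable = 12,370.00 Cr
  980.40 Cr + 28.9% × (12,370.00 Cr − 6,400.00 Cr) = 980.40 Cr + 28.9% × 5,970.00 Cr = 2,705.73 Cr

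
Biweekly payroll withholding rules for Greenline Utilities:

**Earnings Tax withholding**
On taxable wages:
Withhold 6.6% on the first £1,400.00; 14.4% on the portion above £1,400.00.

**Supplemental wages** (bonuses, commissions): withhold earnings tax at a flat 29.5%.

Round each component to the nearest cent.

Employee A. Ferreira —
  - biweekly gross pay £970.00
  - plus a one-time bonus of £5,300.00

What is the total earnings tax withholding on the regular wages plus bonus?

£1,627.52

Earnings Tax: taxable = £970.00
  6.6% × £970.00 = £64.02
Supplemental (29.5% flat on bonus): 29.5% × £5,300.00 = £1,563.50
Total earnings tax: £64.02 + £1,563.50 = £1,627.52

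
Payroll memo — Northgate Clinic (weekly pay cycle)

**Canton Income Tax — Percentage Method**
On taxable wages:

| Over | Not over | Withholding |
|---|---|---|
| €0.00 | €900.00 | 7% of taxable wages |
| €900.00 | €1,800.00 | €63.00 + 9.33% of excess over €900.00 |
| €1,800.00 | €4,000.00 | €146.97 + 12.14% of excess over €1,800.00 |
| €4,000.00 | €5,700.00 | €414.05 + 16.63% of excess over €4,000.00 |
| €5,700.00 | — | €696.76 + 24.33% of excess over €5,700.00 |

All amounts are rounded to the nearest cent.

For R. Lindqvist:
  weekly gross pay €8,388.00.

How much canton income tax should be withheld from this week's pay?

Canton Income Tax: taxable = €8,388.00
  €696.76 + 24.33% × (€8,388.00 − €5,700.00) = €696.76 + 24.33% × €2,688.00 = €1,350.75

€1,350.75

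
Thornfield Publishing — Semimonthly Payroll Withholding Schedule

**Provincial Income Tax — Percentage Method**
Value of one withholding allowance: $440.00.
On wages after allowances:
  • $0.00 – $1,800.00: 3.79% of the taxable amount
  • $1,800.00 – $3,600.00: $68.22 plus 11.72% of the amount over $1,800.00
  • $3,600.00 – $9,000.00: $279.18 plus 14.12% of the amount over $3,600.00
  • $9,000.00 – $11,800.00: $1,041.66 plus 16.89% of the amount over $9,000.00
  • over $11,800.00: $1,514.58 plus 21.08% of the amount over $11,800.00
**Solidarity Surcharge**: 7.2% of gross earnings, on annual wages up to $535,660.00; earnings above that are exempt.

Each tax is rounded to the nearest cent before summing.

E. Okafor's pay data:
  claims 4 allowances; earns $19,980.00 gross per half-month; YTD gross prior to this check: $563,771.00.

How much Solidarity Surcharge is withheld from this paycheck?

Solidarity Surcharge: YTD $563,771.00 ≥ cap $535,660.00 → $0.00

$0.00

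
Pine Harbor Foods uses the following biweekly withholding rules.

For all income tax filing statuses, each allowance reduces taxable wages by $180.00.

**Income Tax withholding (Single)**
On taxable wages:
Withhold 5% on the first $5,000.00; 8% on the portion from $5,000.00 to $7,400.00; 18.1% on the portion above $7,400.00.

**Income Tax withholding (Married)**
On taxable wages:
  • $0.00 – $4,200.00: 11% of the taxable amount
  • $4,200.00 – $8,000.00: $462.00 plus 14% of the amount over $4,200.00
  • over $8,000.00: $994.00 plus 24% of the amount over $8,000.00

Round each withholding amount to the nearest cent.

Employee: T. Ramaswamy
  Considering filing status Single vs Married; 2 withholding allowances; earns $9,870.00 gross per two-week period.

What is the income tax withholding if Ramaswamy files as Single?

$823.91

Income Tax (Single): taxable = $9,870.00 − 2×$180.00 = $9,510.00
  $442.00 + 18.1% × ($9,510.00 − $7,400.00) = $442.00 + 18.1% × $2,110.00 = $823.91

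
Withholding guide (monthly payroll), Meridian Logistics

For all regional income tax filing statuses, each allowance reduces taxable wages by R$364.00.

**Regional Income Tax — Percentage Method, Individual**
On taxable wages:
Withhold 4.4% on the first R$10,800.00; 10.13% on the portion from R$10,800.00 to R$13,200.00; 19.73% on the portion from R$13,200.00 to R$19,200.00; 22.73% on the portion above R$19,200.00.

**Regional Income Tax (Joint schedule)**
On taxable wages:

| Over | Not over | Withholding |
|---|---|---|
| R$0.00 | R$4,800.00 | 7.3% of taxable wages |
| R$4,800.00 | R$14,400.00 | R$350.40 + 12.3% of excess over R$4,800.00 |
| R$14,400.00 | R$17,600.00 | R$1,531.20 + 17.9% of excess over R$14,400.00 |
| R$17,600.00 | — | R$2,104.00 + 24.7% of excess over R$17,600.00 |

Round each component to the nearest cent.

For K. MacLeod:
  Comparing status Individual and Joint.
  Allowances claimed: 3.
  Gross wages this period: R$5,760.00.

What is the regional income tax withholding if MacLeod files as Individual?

Regional Income Tax (Individual): taxable = R$5,760.00 − 3×R$364.00 = R$4,668.00
  4.4% × R$4,668.00 = R$205.39

R$205.39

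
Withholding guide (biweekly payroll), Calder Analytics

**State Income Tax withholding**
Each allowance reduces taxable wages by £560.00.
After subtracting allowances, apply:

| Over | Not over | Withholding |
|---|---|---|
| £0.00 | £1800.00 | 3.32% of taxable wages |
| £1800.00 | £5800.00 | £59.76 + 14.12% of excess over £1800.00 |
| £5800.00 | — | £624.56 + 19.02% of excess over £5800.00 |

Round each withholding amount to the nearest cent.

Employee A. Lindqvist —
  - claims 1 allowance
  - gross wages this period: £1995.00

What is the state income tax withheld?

State Income Tax: taxable = £1995.00 − 1×£560.00 = £1435.00
  3.32% × £1435.00 = £47.64

£47.64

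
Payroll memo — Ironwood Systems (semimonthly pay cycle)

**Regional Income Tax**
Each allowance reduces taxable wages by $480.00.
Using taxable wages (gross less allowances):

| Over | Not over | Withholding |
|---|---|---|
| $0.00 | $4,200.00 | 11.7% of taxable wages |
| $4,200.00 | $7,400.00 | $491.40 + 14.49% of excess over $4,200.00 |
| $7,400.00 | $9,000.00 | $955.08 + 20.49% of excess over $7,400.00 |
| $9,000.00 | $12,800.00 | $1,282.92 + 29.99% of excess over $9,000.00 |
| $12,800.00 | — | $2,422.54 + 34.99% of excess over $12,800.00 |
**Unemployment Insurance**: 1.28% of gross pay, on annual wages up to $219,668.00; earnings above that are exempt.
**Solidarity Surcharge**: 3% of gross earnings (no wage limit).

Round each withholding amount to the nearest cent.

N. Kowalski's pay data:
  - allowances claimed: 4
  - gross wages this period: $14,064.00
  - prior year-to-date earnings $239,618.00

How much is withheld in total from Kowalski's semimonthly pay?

$2,647.73

Regional Income Tax: taxable = $14,064.00 − 4×$480.00 = $12,144.00
  $1,282.92 + 29.99% × ($12,144.00 − $9,000.00) = $1,282.92 + 29.99% × $3,144.00 = $2,225.81
Unemployment Insurance: YTD $239,618.00 ≥ cap $219,668.00 → $0.00
Solidarity Surcharge: 3% × $14,064.00 = $421.92
Total: $2,225.81 + $0.00 + $421.92 = $2,647.73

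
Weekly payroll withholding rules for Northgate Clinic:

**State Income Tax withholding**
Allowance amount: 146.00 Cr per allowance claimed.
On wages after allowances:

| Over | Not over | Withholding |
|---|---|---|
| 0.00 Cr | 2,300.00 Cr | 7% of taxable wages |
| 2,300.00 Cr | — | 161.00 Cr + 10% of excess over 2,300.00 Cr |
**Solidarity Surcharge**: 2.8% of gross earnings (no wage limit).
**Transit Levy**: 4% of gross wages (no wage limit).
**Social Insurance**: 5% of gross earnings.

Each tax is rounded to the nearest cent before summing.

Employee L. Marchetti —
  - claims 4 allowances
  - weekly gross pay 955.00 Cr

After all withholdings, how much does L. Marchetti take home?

816.34 Cr

State Income Tax: taxable = 955.00 Cr − 4×146.00 Cr = 371.00 Cr
  7% × 371.00 Cr = 25.97 Cr
Solidarity Surcharge: 2.8% × 955.00 Cr = 26.74 Cr
Transit Levy: 4% × 955.00 Cr = 38.20 Cr
Social Insurance: 5% × 955.00 Cr = 47.75 Cr
Total withheld: 25.97 Cr + 26.74 Cr + 38.20 Cr + 47.75 Cr = 138.66 Cr
Net pay: 955.00 Cr − 138.66 Cr = 816.34 Cr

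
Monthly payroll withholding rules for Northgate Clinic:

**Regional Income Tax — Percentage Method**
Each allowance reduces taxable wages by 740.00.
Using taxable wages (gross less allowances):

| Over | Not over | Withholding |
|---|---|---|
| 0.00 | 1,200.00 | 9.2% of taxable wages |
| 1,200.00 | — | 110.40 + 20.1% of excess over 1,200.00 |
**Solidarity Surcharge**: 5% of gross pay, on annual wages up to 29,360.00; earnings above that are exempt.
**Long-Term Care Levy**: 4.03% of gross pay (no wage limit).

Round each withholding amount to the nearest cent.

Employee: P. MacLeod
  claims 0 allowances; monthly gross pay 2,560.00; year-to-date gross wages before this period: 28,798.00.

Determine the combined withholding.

Regional Income Tax: taxable = 2,560.00
  110.40 + 20.1% × (2,560.00 − 1,200.00) = 110.40 + 20.1% × 1,360.00 = 383.76
Solidarity Surcharge: cap 29,360.00 − YTD 28,798.00 = 562.00 subject; 5% × 562.00 = 28.10
Long-Term Care Levy: 4.03% × 2,560.00 = 103.17
Total: 383.76 + 28.10 + 103.17 = 515.03

515.03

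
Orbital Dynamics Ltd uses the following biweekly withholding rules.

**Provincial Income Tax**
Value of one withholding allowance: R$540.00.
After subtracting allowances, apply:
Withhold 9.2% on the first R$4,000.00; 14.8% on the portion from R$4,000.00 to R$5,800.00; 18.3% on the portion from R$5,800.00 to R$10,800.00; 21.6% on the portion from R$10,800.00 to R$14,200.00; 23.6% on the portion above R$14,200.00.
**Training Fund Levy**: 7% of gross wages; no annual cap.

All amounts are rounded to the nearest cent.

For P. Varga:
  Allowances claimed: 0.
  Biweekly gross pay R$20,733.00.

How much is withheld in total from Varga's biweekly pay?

R$5,276.90

Provincial Income Tax: taxable = R$20,733.00
  R$2,283.80 + 23.6% × (R$20,733.00 − R$14,200.00) = R$2,283.80 + 23.6% × R$6,533.00 = R$3,825.59
Training Fund Levy: 7% × R$20,733.00 = R$1,451.31
Total: R$3,825.59 + R$1,451.31 = R$5,276.90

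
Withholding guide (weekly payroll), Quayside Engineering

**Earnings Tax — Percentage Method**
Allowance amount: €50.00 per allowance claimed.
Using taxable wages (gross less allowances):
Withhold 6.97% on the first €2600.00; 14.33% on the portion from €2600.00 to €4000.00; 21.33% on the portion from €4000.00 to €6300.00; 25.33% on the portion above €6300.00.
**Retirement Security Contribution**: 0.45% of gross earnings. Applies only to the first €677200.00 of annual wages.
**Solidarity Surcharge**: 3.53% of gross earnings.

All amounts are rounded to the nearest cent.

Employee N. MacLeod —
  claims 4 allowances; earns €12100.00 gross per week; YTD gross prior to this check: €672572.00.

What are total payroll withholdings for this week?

Earnings Tax: taxable = €12100.00 − 4×€50.00 = €11900.00
  €872.43 + 25.33% × (€11900.00 − €6300.00) = €872.43 + 25.33% × €5600.00 = €2290.91
Retirement Security Contribution: cap €677200.00 − YTD €672572.00 = €4628.00 subject; 0.45% × €4628.00 = €20.83
Solidarity Surcharge: 3.53% × €12100.00 = €427.13
Total: €2290.91 + €20.83 + €427.13 = €2738.87

€2738.87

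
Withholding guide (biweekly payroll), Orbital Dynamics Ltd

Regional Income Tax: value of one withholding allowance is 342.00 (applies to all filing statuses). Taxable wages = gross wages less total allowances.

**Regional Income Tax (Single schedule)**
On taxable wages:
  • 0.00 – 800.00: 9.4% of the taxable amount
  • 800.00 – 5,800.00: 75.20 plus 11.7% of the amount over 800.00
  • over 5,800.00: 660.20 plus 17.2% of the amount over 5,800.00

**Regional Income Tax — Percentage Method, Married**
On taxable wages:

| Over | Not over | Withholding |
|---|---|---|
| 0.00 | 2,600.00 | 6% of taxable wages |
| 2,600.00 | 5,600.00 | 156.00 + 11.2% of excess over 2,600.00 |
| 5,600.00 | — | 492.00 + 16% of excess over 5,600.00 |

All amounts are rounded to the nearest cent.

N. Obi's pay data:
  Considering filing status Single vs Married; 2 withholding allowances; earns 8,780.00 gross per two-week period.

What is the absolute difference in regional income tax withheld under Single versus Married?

163.75

Regional Income Tax (Single): taxable = 8,780.00 − 2×342.00 = 8,096.00
  660.20 + 17.2% × (8,096.00 − 5,800.00) = 660.20 + 17.2% × 2,296.00 = 1,055.11
Regional Income Tax (Married): taxable = 8,780.00 − 2×342.00 = 8,096.00
  492.00 + 16% × (8,096.00 − 5,600.00) = 492.00 + 16% × 2,496.00 = 891.36
Difference: |1,055.11 − 891.36| = 163.75 (higher under Single)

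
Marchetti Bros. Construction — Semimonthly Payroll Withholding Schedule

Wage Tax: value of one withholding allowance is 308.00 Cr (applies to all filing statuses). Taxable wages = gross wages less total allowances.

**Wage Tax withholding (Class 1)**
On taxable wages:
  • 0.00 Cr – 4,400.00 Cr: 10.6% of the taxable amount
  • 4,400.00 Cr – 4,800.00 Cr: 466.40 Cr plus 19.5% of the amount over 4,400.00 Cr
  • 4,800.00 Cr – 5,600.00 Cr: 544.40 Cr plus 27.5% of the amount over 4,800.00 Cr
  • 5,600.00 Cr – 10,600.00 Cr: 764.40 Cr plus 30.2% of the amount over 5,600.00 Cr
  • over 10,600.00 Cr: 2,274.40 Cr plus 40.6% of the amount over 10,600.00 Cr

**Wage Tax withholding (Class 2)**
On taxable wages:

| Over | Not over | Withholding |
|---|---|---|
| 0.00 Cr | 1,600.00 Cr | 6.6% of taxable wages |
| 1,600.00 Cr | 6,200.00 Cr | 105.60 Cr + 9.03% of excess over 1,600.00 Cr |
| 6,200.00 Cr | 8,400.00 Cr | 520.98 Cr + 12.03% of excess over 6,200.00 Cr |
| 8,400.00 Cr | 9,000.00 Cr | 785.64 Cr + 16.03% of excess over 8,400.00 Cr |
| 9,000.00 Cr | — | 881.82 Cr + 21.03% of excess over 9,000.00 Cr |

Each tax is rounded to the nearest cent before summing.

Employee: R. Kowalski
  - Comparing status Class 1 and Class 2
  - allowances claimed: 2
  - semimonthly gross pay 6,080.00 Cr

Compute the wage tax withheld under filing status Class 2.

454.52 Cr

Wage Tax (Class 2): taxable = 6,080.00 Cr − 2×308.00 Cr = 5,464.00 Cr
  105.60 Cr + 9.03% × (5,464.00 Cr − 1,600.00 Cr) = 105.60 Cr + 9.03% × 3,864.00 Cr = 454.52 Cr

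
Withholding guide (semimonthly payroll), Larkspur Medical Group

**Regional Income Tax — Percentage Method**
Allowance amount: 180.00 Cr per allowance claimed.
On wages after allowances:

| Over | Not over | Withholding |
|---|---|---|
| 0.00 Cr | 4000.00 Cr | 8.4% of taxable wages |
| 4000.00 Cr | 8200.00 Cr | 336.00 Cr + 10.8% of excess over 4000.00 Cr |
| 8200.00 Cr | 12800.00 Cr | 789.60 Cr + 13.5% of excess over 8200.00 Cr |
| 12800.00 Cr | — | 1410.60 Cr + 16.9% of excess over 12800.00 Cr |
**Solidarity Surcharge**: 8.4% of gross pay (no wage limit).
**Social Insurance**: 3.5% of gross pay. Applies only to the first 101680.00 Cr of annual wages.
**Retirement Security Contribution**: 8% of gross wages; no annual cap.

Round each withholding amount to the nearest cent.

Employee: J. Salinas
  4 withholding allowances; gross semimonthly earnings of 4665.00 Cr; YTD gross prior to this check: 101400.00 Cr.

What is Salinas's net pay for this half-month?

3558.76 Cr

Regional Income Tax: taxable = 4665.00 Cr − 4×180.00 Cr = 3945.00 Cr
  8.4% × 3945.00 Cr = 331.38 Cr
Solidarity Surcharge: 8.4% × 4665.00 Cr = 391.86 Cr
Social Insurance: cap 101680.00 Cr − YTD 101400.00 Cr = 280.00 Cr subject; 3.5% × 280.00 Cr = 9.80 Cr
Retirement Security Contribution: 8% × 4665.00 Cr = 373.20 Cr
Total withheld: 331.38 Cr + 391.86 Cr + 9.80 Cr + 373.20 Cr = 1106.24 Cr
Net pay: 4665.00 Cr − 1106.24 Cr = 3558.76 Cr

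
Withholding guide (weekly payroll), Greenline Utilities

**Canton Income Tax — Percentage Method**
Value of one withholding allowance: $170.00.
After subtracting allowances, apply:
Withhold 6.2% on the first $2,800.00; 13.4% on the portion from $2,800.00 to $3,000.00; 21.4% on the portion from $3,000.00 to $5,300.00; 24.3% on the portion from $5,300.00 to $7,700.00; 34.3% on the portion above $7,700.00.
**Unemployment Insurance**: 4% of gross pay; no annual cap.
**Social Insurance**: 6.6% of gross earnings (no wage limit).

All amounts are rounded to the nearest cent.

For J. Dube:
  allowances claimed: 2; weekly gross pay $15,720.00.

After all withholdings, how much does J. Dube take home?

Canton Income Tax: taxable = $15,720.00 − 2×$170.00 = $15,380.00
  $1,275.80 + 34.3% × ($15,380.00 − $7,700.00) = $1,275.80 + 34.3% × $7,680.00 = $3,910.04
Unemployment Insurance: 4% × $15,720.00 = $628.80
Social Insurance: 6.6% × $15,720.00 = $1,037.52
Total withheld: $3,910.04 + $628.80 + $1,037.52 = $5,576.36
Net pay: $15,720.00 − $5,576.36 = $10,143.64

$10,143.64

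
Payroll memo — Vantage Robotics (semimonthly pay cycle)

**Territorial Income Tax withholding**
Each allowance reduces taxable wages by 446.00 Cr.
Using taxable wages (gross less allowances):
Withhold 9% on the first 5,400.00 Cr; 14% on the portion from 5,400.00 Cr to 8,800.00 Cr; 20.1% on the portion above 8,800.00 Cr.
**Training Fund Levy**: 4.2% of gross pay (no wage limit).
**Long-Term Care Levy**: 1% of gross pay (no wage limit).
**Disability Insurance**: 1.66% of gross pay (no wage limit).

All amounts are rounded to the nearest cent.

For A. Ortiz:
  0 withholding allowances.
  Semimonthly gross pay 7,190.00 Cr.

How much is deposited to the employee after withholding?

5,960.17 Cr

Territorial Income Tax: taxable = 7,190.00 Cr
  486.00 Cr + 14% × (7,190.00 Cr − 5,400.00 Cr) = 486.00 Cr + 14% × 1,790.00 Cr = 736.60 Cr
Training Fund Levy: 4.2% × 7,190.00 Cr = 301.98 Cr
Long-Term Care Levy: 1% × 7,190.00 Cr = 71.90 Cr
Disability Insurance: 1.66% × 7,190.00 Cr = 119.35 Cr
Total withheld: 736.60 Cr + 301.98 Cr + 71.90 Cr + 119.35 Cr = 1,229.83 Cr
Net pay: 7,190.00 Cr − 1,229.83 Cr = 5,960.17 Cr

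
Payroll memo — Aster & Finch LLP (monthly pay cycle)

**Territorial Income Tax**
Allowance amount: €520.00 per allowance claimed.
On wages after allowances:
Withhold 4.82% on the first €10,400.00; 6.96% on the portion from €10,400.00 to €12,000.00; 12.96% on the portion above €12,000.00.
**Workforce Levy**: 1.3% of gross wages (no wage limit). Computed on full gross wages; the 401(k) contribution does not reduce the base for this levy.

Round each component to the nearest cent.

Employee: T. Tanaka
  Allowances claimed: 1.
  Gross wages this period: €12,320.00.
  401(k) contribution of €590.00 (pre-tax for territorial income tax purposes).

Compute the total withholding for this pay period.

Territorial Income Tax: taxable = €12,320.00 − €590.00 − 1×€520.00 = €11,210.00
  €501.28 + 6.96% × (€11,210.00 − €10,400.00) = €501.28 + 6.96% × €810.00 = €557.66
Workforce Levy: 1.3% × €12,320.00 = €160.16
Total: €557.66 + €160.16 = €717.82

€717.82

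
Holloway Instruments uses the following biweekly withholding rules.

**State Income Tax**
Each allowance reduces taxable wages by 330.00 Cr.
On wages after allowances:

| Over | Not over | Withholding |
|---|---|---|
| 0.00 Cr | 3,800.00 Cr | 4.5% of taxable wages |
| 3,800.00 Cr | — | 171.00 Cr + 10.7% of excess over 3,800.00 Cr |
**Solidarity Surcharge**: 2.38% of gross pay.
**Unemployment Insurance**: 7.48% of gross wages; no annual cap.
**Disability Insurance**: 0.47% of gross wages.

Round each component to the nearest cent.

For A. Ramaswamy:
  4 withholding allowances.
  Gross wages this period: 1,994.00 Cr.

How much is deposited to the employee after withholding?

1,757.69 Cr

State Income Tax: taxable = 1,994.00 Cr − 4×330.00 Cr = 674.00 Cr
  4.5% × 674.00 Cr = 30.33 Cr
Solidarity Surcharge: 2.38% × 1,994.00 Cr = 47.46 Cr
Unemployment Insurance: 7.48% × 1,994.00 Cr = 149.15 Cr
Disability Insurance: 0.47% × 1,994.00 Cr = 9.37 Cr
Total withheld: 30.33 Cr + 47.46 Cr + 149.15 Cr + 9.37 Cr = 236.31 Cr
Net pay: 1,994.00 Cr − 236.31 Cr = 1,757.69 Cr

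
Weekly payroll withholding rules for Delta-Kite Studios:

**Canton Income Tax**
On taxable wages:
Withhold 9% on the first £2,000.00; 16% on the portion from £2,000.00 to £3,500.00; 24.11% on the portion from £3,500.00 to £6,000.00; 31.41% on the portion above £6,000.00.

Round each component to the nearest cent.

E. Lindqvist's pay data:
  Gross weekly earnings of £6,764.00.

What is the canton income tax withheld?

£1,262.72

Canton Income Tax: taxable = £6,764.00
  £1,022.75 + 31.41% × (£6,764.00 − £6,000.00) = £1,022.75 + 31.41% × £764.00 = £1,262.72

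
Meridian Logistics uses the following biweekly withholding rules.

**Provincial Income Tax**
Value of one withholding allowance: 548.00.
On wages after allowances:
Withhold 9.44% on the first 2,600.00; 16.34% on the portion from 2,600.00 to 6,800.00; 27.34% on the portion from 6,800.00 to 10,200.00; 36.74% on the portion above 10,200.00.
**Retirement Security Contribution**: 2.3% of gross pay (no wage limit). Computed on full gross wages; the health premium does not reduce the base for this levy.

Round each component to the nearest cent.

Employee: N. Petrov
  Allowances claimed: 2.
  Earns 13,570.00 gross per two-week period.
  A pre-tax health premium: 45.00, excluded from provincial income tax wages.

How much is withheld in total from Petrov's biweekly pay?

Provincial Income Tax: taxable = 13,570.00 − 45.00 − 2×548.00 = 12,429.00
  1,861.28 + 36.74% × (12,429.00 − 10,200.00) = 1,861.28 + 36.74% × 2,229.00 = 2,680.21
Retirement Security Contribution: 2.3% × 13,570.00 = 312.11
Total: 2,680.21 + 312.11 = 2,992.32

2,992.32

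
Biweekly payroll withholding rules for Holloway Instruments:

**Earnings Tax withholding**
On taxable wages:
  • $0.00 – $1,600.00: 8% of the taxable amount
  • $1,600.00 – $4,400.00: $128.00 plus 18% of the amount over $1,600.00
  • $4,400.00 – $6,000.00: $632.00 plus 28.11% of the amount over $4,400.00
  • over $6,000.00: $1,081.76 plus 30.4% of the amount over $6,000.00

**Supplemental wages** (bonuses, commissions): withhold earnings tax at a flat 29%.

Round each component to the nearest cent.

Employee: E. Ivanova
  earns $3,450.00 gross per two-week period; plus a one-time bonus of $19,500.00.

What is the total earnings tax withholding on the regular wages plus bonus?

Earnings Tax: taxable = $3,450.00
  $128.00 + 18% × ($3,450.00 − $1,600.00) = $128.00 + 18% × $1,850.00 = $461.00
Supplemental (29% flat on bonus): 29% × $19,500.00 = $5,655.00
Total earnings tax: $461.00 + $5,655.00 = $6,116.00

$6,116.00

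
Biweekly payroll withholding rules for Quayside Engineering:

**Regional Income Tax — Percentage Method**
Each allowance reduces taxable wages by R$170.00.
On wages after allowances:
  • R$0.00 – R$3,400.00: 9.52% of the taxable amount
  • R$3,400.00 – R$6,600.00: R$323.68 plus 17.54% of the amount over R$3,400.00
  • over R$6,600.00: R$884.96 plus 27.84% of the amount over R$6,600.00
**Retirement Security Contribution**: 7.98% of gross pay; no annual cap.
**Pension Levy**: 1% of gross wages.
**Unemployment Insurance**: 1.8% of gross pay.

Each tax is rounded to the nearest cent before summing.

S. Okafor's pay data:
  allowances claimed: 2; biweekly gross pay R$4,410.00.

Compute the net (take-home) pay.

Regional Income Tax: taxable = R$4,410.00 − 2×R$170.00 = R$4,070.00
  R$323.68 + 17.54% × (R$4,070.00 − R$3,400.00) = R$323.68 + 17.54% × R$670.00 = R$441.20
Retirement Security Contribution: 7.98% × R$4,410.00 = R$351.92
Pension Levy: 1% × R$4,410.00 = R$44.10
Unemployment Insurance: 1.8% × R$4,410.00 = R$79.38
Total withheld: R$441.20 + R$351.92 + R$44.10 + R$79.38 = R$916.60
Net pay: R$4,410.00 − R$916.60 = R$3,493.40

R$3,493.40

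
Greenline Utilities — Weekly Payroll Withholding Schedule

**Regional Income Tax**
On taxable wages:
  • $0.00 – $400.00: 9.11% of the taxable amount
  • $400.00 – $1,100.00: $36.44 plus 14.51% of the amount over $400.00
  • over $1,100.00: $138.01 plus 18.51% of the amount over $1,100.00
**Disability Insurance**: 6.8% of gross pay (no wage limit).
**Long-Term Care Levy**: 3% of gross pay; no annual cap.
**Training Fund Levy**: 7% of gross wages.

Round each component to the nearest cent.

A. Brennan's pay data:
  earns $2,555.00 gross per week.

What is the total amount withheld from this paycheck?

Regional Income Tax: taxable = $2,555.00
  $138.01 + 18.51% × ($2,555.00 − $1,100.00) = $138.01 + 18.51% × $1,455.00 = $407.33
Disability Insurance: 6.8% × $2,555.00 = $173.74
Long-Term Care Levy: 3% × $2,555.00 = $76.65
Training Fund Levy: 7% × $2,555.00 = $178.85
Total: $407.33 + $173.74 + $76.65 + $178.85 = $836.57

$836.57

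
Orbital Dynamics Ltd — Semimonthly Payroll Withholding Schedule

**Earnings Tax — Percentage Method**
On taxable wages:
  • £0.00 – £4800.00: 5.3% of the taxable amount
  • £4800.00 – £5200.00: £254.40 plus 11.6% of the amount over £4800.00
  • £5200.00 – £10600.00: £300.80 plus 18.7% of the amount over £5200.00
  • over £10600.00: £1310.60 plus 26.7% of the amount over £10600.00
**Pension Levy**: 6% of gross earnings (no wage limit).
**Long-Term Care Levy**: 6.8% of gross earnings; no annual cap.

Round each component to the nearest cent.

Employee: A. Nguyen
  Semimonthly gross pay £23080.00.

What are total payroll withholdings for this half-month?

£7597.00

Earnings Tax: taxable = £23080.00
  £1310.60 + 26.7% × (£23080.00 − £10600.00) = £1310.60 + 26.7% × £12480.00 = £4642.76
Pension Levy: 6% × £23080.00 = £1384.80
Long-Term Care Levy: 6.8% × £23080.00 = £1569.44
Total: £4642.76 + £1384.80 + £1569.44 = £7597.00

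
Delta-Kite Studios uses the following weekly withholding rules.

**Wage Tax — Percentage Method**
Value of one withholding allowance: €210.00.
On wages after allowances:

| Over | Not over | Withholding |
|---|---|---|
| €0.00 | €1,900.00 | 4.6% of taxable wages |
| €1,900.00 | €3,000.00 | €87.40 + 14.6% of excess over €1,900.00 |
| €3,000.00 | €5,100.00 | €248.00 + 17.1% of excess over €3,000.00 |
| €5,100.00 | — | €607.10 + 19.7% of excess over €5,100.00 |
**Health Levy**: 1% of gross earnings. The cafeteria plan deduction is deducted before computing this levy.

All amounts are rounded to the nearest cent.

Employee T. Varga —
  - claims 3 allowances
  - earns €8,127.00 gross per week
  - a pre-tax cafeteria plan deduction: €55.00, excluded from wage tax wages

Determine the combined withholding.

€1,149.19

Wage Tax: taxable = €8,127.00 − €55.00 − 3×€210.00 = €7,442.00
  €607.10 + 19.7% × (€7,442.00 − €5,100.00) = €607.10 + 19.7% × €2,342.00 = €1,068.47
Health Levy: 1% × €8,072.00 = €80.72
Total: €1,068.47 + €80.72 = €1,149.19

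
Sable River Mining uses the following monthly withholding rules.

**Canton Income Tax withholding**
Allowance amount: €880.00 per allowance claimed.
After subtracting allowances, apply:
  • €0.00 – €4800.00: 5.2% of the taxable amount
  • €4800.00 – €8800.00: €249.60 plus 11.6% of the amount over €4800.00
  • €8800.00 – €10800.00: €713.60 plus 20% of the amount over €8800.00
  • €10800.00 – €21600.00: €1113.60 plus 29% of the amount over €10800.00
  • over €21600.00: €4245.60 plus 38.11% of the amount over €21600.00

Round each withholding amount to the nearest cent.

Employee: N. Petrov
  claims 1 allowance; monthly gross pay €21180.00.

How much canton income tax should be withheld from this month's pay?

Canton Income Tax: taxable = €21180.00 − 1×€880.00 = €20300.00
  €1113.60 + 29% × (€20300.00 − €10800.00) = €1113.60 + 29% × €9500.00 = €3868.60

€3868.60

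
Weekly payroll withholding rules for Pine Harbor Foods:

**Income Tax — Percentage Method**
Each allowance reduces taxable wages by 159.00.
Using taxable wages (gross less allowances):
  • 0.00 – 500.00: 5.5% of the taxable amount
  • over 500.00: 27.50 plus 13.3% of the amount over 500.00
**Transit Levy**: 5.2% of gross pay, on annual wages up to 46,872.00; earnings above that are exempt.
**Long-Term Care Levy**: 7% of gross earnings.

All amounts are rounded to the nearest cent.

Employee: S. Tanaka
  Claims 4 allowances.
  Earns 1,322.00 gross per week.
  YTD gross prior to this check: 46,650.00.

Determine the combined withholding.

Income Tax: taxable = 1,322.00 − 4×159.00 = 686.00
  27.50 + 13.3% × (686.00 − 500.00) = 27.50 + 13.3% × 186.00 = 52.24
Transit Levy: cap 46,872.00 − YTD 46,650.00 = 222.00 subject; 5.2% × 222.00 = 11.54
Long-Term Care Levy: 7% × 1,322.00 = 92.54
Total: 52.24 + 11.54 + 92.54 = 156.32

156.32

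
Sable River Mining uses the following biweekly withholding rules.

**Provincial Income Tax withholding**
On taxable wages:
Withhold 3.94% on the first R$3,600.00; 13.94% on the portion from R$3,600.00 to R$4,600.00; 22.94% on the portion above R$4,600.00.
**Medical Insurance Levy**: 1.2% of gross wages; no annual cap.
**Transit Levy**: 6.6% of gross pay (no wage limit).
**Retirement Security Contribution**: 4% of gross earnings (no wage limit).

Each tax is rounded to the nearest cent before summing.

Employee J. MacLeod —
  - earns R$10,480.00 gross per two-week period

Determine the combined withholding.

R$2,866.75

Provincial Income Tax: taxable = R$10,480.00
  R$281.24 + 22.94% × (R$10,480.00 − R$4,600.00) = R$281.24 + 22.94% × R$5,880.00 = R$1,630.11
Medical Insurance Levy: 1.2% × R$10,480.00 = R$125.76
Transit Levy: 6.6% × R$10,480.00 = R$691.68
Retirement Security Contribution: 4% × R$10,480.00 = R$419.20
Total: R$1,630.11 + R$125.76 + R$691.68 + R$419.20 = R$2,866.75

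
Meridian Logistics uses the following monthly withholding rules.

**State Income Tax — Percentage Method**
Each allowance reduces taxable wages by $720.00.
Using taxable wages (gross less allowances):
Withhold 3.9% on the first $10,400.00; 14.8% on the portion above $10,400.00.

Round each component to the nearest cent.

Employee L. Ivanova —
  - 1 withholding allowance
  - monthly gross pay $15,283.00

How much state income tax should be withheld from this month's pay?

State Income Tax: taxable = $15,283.00 − 1×$720.00 = $14,563.00
  $405.60 + 14.8% × ($14,563.00 − $10,400.00) = $405.60 + 14.8% × $4,163.00 = $1,021.72

$1,021.72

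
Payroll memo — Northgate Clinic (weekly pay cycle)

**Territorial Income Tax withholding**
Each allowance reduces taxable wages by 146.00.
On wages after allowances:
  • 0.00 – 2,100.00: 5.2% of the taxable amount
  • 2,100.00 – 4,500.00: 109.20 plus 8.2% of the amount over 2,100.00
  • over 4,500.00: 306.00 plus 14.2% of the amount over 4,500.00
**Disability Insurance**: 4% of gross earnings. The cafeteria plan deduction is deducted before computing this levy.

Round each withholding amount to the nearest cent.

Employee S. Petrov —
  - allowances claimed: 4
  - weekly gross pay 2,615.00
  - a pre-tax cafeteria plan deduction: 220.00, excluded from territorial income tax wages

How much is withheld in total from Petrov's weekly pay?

189.97

Territorial Income Tax: taxable = 2,615.00 − 220.00 − 4×146.00 = 1,811.00
  5.2% × 1,811.00 = 94.17
Disability Insurance: 4% × 2,395.00 = 95.80
Total: 94.17 + 95.80 = 189.97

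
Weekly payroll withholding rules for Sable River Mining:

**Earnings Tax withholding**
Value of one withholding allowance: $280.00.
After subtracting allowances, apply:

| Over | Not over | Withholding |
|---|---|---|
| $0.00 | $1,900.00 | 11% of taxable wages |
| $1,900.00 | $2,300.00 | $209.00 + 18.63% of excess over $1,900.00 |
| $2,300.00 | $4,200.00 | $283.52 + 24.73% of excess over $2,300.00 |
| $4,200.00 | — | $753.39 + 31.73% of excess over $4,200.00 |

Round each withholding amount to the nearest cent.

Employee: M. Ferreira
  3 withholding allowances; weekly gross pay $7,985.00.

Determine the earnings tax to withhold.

$1,687.84

Earnings Tax: taxable = $7,985.00 − 3×$280.00 = $7,145.00
  $753.39 + 31.73% × ($7,145.00 − $4,200.00) = $753.39 + 31.73% × $2,945.00 = $1,687.84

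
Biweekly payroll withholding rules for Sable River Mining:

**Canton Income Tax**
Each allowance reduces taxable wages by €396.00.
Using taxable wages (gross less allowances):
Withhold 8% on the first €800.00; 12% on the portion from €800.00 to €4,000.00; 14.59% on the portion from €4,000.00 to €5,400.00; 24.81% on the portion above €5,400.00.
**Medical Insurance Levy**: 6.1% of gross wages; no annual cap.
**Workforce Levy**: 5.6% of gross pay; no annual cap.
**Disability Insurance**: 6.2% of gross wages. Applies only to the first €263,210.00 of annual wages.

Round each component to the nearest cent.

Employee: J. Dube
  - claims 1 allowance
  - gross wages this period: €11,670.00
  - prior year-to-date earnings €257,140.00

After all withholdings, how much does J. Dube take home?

Canton Income Tax: taxable = €11,670.00 − 1×€396.00 = €11,274.00
  €652.26 + 24.81% × (€11,274.00 − €5,400.00) = €652.26 + 24.81% × €5,874.00 = €2,109.60
Medical Insurance Levy: 6.1% × €11,670.00 = €711.87
Workforce Levy: 5.6% × €11,670.00 = €653.52
Disability Insurance: cap €263,210.00 − YTD €257,140.00 = €6,070.00 subject; 6.2% × €6,070.00 = €376.34
Total withheld: €2,109.60 + €711.87 + €653.52 + €376.34 = €3,851.33
Net pay: €11,670.00 − €3,851.33 = €7,818.67

€7,818.67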